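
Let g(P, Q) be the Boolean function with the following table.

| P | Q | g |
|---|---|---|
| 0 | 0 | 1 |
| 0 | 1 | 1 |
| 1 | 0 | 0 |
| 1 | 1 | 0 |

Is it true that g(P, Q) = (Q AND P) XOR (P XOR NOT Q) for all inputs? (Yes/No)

No

Check the formula against g row by row:
  P=0, Q=0: formula gives 1, g = 1 ✓
  P=0, Q=1: formula gives 0, but g = 1 ✗
Row (0,1) is a counterexample, so the formula is not equivalent to g.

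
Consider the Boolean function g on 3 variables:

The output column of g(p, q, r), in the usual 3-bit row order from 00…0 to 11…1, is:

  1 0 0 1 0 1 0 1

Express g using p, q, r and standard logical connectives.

g=1 on 4 inputs: (0,0,0), (0,1,1), (1,0,1), (1,1,1). Reading each as a conjunction of literals (¬p·¬q·¬r, ¬p·q·r, p·¬q·r, p·q·r) and taking the OR gives the canonical DNF.

g(p, q, r) = ((((¬p ∧ ¬q) ∧ ¬r) ∨ ((¬p ∧ q) ∧ r)) ∨ ((p ∧ ¬q) ∧ r)) ∨ ((p ∧ q) ∧ r)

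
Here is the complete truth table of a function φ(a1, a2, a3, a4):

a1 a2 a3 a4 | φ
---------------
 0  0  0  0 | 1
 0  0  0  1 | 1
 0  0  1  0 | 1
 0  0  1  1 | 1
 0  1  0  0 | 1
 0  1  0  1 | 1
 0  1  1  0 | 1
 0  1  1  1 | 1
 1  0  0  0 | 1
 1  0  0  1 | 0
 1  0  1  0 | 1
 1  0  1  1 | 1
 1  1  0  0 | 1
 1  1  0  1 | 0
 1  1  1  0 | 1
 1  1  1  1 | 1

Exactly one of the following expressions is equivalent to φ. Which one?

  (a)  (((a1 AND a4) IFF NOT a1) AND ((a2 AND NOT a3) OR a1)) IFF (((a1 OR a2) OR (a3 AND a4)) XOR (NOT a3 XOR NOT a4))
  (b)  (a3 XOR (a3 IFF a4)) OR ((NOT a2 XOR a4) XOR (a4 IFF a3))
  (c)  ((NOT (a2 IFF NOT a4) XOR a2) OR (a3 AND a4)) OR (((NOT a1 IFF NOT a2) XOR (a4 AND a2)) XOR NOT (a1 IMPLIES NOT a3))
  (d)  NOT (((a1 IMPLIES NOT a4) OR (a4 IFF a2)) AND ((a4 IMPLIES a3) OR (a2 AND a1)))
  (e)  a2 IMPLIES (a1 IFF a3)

c

(a) disagrees with φ on (0,0,0,1) (formula → 0, table → 1); rule it out.
(b) disagrees with φ on (0,0,0,1) (formula → 0, table → 1); rule it out.
(d) disagrees with φ on (0,0,0,0) (formula → 0, table → 1); rule it out.
(e) disagrees with φ on (0,1,1,0) (formula → 0, table → 1); rule it out.
That leaves (c). Evaluating it on every row reproduces the table of φ exactly.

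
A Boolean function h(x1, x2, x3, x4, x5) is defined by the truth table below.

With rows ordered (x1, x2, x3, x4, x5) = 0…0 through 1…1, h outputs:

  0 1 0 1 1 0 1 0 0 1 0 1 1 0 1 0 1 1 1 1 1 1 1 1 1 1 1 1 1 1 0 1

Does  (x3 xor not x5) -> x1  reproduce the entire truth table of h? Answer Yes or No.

No

Test each input against both h and the formula:
  x1=0, x2=0, x3=0, x4=0, x5=0: formula gives 0, h = 0 ✓
  x1=0, x2=0, x3=0, x4=0, x5=1: formula gives 1, h = 1 ✓
  x1=0, x2=0, x3=0, x4=1, x5=0: formula gives 0, h = 0 ✓
  x1=0, x2=0, x3=0, x4=1, x5=1: formula gives 1, h = 1 ✓
  …
  x1=1, x2=1, x3=1, x4=1, x5=0: formula gives 1, but h = 0 ✗
Since they disagree at (1,1,1,1,0), the expression is not a correct formula for h.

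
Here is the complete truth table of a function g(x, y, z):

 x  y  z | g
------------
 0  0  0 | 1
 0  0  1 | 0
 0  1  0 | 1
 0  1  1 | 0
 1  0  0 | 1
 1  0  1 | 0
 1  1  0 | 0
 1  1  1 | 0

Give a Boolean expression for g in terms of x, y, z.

The 1-rows are (0,0,0), (0,1,0), (1,0,0). Each contributes one minterm — ¬x·¬y·¬z; ¬x·y·¬z; x·¬y·¬z — and their disjunction is a sum-of-products form of g.

g(x, y, z) = (((not x and not y) and not z) or ((not x and y) and not z)) or ((x and not y) and not z)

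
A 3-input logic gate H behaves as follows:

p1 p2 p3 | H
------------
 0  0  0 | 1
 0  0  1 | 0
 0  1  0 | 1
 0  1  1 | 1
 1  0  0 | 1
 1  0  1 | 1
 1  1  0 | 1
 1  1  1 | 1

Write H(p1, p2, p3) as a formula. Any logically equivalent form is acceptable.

Only row (0,0,1) gives 0. So H is 1 everywhere except there — the complement of the minterm ¬p1·¬p2·p3.

H(p1, p2, p3) = not ((not p1 and not p2) and p3)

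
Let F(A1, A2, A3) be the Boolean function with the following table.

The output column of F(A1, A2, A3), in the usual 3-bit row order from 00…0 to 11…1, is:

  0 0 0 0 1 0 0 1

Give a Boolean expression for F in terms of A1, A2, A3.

Collect the rows where F=1 — (1,0,0), (1,1,1) — and write one minterm per row: A1·¬A2·¬A3, A1·A2·A3. Their union (logical OR) reproduces the table exactly.

F(A1, A2, A3) = ((A1 ∧ ¬A2) ∧ ¬A3) ∨ ((A1 ∧ A2) ∧ A3)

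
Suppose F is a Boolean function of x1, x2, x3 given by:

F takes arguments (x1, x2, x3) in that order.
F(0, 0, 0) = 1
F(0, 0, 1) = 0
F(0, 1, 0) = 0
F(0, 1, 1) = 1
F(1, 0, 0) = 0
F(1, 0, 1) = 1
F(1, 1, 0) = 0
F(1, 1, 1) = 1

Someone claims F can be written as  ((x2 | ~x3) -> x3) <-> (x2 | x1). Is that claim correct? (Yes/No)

Yes

Check the formula against F row by row:
  x1=0, x2=0, x3=0: formula gives 1, F = 1 ✓
  x1=0, x2=0, x3=1: formula gives 0, F = 0 ✓
  x1=0, x2=1, x3=0: formula gives 0, F = 0 ✓
  x1=0, x2=1, x3=1: formula gives 1, F = 1 ✓
  x1=1, x2=0, x3=0: formula gives 0, F = 0 ✓
  …and likewise for the remaining 3 rows.
All 8 rows match — the expression computes F exactly.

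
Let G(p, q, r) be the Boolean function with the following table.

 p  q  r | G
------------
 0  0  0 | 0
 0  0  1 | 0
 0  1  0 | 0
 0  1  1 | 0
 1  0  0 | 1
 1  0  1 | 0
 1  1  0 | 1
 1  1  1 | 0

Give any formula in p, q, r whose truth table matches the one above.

G=1 on 2 inputs: (1,0,0), (1,1,0). Reading each as a conjunction of literals (p·¬q·¬r, p·q·¬r) and taking the OR gives the canonical DNF.

G(p, q, r) = ((p · q') · r') + ((p · q) · r')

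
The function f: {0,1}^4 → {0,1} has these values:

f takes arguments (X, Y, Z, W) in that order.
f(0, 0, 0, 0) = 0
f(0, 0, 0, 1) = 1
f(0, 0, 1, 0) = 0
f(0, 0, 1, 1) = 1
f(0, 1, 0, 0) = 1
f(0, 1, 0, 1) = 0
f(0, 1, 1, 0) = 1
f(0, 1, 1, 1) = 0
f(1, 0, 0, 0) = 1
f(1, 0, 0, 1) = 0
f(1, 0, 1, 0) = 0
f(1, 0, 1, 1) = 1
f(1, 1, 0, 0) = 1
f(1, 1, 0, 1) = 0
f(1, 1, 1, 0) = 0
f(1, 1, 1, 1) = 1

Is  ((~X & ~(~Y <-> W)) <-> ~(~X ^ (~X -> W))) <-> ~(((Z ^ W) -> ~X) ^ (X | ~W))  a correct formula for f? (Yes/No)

Yes

Evaluate ((~X & ~(~Y <-> W)) <-> ~(~X ^ (~X -> W))) <-> ~(((Z ^ W) -> ~X) ^ (X | ~W)) on each row and compare to f:
  X=0, Y=0, Z=0, W=0: formula gives 0, f = 0 ✓
  X=0, Y=0, Z=0, W=1: formula gives 1, f = 1 ✓
  X=0, Y=0, Z=1, W=0: formula gives 0, f = 0 ✓
  X=0, Y=0, Z=1, W=1: formula gives 1, f = 1 ✓
  … (the remaining 12 rows also agree.)
Every row agrees, so the formula is equivalent.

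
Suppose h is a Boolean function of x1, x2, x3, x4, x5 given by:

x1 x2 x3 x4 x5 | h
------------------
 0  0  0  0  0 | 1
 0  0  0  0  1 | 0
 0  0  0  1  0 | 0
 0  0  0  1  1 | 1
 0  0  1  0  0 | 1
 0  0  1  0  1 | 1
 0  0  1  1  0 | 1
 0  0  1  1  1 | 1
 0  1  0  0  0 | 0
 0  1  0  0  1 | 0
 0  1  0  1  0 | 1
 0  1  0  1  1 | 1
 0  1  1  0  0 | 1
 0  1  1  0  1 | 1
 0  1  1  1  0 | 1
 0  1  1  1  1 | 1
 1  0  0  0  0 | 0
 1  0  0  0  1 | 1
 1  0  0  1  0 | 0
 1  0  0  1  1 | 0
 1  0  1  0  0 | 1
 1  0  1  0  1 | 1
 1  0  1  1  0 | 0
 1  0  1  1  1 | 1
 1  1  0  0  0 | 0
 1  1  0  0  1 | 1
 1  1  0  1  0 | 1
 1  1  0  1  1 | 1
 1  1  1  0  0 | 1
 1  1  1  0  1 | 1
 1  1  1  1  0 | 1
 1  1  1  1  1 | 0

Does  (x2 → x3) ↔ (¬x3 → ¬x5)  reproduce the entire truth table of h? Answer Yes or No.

No

Test each input against both h and the formula:
  x1=0, x2=0, x3=0, x4=0, x5=0: formula gives 1, h = 1 ✓
  x1=0, x2=0, x3=0, x4=0, x5=1: formula gives 0, h = 0 ✓
  x1=0, x2=0, x3=0, x4=1, x5=0: formula gives 1, but h = 0 ✗
Row (0,0,0,1,0) is a counterexample, so the formula is not equivalent to h.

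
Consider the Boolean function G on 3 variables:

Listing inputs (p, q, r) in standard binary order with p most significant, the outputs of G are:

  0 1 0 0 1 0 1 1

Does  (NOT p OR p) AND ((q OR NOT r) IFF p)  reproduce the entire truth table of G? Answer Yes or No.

Test each input against both G and the formula:
  p=0, q=0, r=0: formula gives 0, G = 0 ✓
  p=0, q=0, r=1: formula gives 1, G = 1 ✓
  p=0, q=1, r=0: formula gives 0, G = 0 ✓
  p=0, q=1, r=1: formula gives 0, G = 0 ✓
  p=1, q=0, r=0: formula gives 1, G = 1 ✓
  … (the remaining 3 rows also agree.)
Every row agrees, so the formula is equivalent.

Yes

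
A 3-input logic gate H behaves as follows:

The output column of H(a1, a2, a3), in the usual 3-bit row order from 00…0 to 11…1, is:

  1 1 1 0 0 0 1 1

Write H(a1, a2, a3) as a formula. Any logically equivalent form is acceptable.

H is 0 on only 3 rows — (0,1,1), (1,0,0), (1,0,1). Writing each as a minterm (¬a1·a2·a3, a1·¬a2·¬a3, a1·¬a2·a3) and OR-ing them characterizes exactly where H=0, so H is the negation of that disjunction.

H(a1, a2, a3) = ((((a1' · a2) · a3) + ((a1 · a2') · a3')) + ((a1 · a2') · a3))'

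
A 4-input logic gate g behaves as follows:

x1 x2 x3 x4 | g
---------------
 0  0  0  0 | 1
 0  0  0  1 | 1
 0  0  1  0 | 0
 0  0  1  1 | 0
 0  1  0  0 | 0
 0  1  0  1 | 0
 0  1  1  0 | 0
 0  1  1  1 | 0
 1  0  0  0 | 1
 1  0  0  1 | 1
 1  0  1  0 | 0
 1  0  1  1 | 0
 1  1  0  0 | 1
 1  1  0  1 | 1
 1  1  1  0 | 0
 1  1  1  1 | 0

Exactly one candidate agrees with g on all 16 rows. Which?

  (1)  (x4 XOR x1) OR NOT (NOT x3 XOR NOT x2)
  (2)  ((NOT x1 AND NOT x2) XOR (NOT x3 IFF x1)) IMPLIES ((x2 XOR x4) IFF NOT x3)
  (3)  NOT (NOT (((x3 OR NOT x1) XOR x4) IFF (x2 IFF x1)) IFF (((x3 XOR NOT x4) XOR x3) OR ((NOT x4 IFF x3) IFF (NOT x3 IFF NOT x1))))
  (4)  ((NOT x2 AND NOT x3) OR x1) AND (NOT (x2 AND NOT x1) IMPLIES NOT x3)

4

(1) disagrees with g on (0,0,1,1) (formula → 1, table → 0); rule it out.
(2) disagrees with g on (0,0,0,0) (formula → 0, table → 1); rule it out.
(3) disagrees with g on (0,0,0,1) (formula → 0, table → 1); rule it out.
That leaves (4). Evaluating it on every row reproduces the table of g exactly.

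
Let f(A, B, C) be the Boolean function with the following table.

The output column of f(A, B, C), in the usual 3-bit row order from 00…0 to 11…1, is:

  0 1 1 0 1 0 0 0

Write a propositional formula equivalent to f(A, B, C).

f=1 on 3 inputs: (0,0,1), (0,1,0), (1,0,0). Reading each as a conjunction of literals (¬A·¬B·C, ¬A·B·¬C, A·¬B·¬C) and taking the OR gives the canonical DNF.

f(A, B, C) = (((A' · B') · C) + ((A' · B) · C')) + ((A · B') · C')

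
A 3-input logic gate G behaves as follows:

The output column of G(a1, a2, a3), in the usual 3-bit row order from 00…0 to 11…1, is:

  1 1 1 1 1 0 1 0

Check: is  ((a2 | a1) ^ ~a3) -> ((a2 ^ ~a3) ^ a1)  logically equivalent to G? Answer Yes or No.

Evaluate ((a2 | a1) ^ ~a3) -> ((a2 ^ ~a3) ^ a1) on each row and compare to G:
  a1=0, a2=0, a3=0: formula gives 1, G = 1 ✓
  a1=0, a2=0, a3=1: formula gives 1, G = 1 ✓
  a1=0, a2=1, a3=0: formula gives 1, G = 1 ✓
  a1=0, a2=1, a3=1: formula gives 1, G = 1 ✓
  a1=1, a2=0, a3=0: formula gives 1, G = 1 ✓
  a1=1, a2=0, a3=1: formula gives 1, but G = 0 ✗
Since they disagree at (1,0,1), the expression is not a correct formula for G.

No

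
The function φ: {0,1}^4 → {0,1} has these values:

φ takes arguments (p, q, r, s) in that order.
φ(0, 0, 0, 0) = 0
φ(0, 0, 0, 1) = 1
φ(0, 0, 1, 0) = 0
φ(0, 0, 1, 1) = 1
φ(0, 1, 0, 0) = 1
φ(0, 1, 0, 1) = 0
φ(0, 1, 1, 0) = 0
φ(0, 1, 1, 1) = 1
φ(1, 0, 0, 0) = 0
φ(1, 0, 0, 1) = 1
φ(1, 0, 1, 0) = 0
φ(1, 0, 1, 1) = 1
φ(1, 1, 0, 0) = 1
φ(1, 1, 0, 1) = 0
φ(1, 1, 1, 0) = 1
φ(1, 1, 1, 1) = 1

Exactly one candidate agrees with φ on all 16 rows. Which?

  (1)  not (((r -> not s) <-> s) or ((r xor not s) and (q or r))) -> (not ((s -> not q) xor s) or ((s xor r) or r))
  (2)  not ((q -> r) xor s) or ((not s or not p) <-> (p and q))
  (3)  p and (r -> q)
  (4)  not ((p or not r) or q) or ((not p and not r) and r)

(1): at (0,0,1,0) it gives 1, but φ = 0 — eliminated.
(3): at (0,0,0,1) it gives 0, but φ = 1 — eliminated.
(4): at (0,0,0,1) it gives 0, but φ = 1 — eliminated.
Only (2) survives; checking it on all 16 rows confirms it matches φ.

2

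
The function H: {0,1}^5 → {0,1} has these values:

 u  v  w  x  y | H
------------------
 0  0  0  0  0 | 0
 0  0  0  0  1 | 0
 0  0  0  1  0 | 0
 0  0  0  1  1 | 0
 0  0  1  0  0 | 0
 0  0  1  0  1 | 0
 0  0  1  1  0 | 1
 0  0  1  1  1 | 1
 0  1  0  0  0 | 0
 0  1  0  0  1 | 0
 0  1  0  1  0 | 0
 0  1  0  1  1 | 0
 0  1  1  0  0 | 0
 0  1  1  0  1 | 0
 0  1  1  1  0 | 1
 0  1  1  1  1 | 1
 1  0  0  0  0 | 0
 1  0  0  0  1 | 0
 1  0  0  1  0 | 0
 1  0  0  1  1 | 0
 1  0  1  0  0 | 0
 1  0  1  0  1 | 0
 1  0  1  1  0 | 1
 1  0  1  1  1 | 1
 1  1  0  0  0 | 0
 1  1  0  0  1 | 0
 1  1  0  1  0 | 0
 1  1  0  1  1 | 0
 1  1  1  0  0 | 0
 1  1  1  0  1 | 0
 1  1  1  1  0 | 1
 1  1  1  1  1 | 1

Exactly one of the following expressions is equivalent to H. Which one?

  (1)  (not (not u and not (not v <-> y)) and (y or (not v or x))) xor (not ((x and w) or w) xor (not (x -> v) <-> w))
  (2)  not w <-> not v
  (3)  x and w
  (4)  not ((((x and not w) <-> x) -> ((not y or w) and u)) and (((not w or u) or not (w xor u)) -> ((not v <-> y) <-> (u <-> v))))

3

(1) fails at (0,0,0,0,1): the formula yields 1, H is 0.
(2) fails at (0,0,0,0,0): the formula yields 1, H is 0.
(4) fails at (0,0,0,0,0): the formula yields 1, H is 0.
Only (3) survives; checking it on all 32 rows confirms it matches H.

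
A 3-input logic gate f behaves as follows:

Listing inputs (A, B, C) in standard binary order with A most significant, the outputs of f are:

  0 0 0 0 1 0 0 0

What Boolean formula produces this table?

f is 1 on exactly one input, (1,0,0), whose minterm is A·¬B·¬C. So f is just that conjunction.

f(A, B, C) = (A & ~B) & ~C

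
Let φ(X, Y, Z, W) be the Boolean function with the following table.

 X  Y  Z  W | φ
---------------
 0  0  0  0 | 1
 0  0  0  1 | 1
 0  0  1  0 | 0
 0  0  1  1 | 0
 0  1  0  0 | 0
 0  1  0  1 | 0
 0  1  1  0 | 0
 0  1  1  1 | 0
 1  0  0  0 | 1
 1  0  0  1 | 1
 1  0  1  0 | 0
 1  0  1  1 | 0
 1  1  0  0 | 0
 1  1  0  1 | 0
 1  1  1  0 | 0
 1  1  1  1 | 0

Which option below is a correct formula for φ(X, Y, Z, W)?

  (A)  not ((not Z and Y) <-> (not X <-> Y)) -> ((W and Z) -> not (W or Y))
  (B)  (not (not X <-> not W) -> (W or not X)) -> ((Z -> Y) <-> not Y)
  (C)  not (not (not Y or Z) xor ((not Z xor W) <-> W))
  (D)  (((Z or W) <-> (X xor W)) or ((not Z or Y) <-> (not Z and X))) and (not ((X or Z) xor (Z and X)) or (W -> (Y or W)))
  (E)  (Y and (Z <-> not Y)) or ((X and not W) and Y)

C

(A): at (0,0,1,0) it gives 1, but φ = 0 — eliminated.
(B): at (1,0,1,0) it gives 1, but φ = 0 — eliminated.
(D): at (0,0,1,0) it gives 1, but φ = 0 — eliminated.
(E): at (0,0,0,0) it gives 0, but φ = 1 — eliminated.
Only (C) survives; checking it on all 16 rows confirms it matches φ.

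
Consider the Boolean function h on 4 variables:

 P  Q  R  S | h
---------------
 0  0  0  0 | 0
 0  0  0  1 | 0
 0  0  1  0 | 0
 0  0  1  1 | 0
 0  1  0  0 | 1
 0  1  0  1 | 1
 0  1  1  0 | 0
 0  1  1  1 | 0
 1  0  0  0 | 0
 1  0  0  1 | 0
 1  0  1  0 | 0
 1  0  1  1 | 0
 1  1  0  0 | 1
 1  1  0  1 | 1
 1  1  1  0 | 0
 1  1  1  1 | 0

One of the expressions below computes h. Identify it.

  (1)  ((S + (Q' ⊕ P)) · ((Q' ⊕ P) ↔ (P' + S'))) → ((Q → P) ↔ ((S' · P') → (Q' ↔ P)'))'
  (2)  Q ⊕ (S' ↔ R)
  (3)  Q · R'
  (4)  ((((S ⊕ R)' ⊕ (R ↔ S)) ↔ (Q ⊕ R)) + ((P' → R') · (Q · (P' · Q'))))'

(1) fails at (0,1,1,0): the formula yields 1, h is 0.
(2) fails at (0,0,0,1): the formula yields 1, h is 0.
(4) fails at (0,0,1,0): the formula yields 1, h is 0.
That leaves (3). Evaluating it on every row reproduces the table of h exactly.

3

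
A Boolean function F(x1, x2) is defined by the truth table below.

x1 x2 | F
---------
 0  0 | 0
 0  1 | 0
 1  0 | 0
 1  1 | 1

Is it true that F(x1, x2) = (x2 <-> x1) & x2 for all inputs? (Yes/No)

Evaluate (x2 <-> x1) & x2 on each row and compare to F:
  x1=0, x2=0: formula gives 0, F = 0 ✓
  x1=0, x2=1: formula gives 0, F = 0 ✓
  x1=1, x2=0: formula gives 0, F = 0 ✓
  x1=1, x2=1: formula gives 1, F = 1 ✓
No disagreement on any input; they are logically equivalent.

Yes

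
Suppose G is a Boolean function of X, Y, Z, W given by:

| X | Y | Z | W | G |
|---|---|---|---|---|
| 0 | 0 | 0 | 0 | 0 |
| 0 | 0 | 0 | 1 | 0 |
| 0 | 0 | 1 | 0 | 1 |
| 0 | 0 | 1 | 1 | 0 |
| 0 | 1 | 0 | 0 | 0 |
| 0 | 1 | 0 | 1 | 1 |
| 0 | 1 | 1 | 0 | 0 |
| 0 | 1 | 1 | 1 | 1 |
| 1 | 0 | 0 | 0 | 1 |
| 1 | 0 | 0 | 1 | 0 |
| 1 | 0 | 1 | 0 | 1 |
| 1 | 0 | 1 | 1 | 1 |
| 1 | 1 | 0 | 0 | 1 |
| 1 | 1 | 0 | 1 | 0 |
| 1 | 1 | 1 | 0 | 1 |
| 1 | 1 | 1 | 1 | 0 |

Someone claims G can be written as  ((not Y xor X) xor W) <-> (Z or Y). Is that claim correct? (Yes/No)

No

Evaluate ((not Y xor X) xor W) <-> (Z or Y) on each row and compare to G:
  X=0, Y=0, Z=0, W=0: formula gives 0, G = 0 ✓
  X=0, Y=0, Z=0, W=1: formula gives 1, but G = 0 ✗
Since they disagree at (0,0,0,1), the expression is not a correct formula for G.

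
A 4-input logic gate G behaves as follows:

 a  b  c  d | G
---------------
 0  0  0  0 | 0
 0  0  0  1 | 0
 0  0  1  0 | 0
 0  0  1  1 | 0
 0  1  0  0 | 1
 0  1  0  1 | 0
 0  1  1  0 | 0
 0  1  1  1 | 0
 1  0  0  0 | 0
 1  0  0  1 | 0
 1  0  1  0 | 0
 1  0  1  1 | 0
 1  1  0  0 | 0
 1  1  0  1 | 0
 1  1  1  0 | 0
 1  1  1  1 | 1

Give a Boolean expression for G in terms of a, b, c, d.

The 1-rows are (0,1,0,0), (1,1,1,1). Each contributes one minterm — ¬a·b·¬c·¬d; a·b·c·d — and their disjunction is a sum-of-products form of G.

G(a, b, c, d) = (((a' · b) · c') · d') + (((a · b) · c) · d)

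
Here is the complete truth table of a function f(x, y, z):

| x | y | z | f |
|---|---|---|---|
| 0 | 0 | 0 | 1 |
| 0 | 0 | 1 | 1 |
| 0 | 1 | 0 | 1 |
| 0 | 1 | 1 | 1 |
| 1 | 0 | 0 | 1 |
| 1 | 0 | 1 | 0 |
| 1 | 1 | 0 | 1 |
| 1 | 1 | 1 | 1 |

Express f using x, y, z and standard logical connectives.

f(x, y, z) = NOT ((x AND NOT y) AND z)

f is 0 on exactly one input, (1,0,1), whose minterm is x·¬y·z. So f is the negation of that single conjunction.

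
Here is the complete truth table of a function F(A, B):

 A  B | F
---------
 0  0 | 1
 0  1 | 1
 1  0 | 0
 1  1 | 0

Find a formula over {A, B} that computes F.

The output is the negation of A.

F(A, B) = NOT A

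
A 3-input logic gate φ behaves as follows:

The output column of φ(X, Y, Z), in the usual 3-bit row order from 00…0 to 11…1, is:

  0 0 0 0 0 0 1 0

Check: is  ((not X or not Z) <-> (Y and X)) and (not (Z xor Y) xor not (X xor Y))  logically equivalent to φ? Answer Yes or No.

Test each input against both φ and the formula:
  X=0, Y=0, Z=0: formula gives 0, φ = 0 ✓
  X=0, Y=0, Z=1: formula gives 0, φ = 0 ✓
  X=0, Y=1, Z=0: formula gives 0, φ = 0 ✓
  X=0, Y=1, Z=1: formula gives 0, φ = 0 ✓
  X=1, Y=0, Z=0: formula gives 0, φ = 0 ✓
  …and likewise for the remaining 3 rows.
No disagreement on any input; they are logically equivalent.

Yes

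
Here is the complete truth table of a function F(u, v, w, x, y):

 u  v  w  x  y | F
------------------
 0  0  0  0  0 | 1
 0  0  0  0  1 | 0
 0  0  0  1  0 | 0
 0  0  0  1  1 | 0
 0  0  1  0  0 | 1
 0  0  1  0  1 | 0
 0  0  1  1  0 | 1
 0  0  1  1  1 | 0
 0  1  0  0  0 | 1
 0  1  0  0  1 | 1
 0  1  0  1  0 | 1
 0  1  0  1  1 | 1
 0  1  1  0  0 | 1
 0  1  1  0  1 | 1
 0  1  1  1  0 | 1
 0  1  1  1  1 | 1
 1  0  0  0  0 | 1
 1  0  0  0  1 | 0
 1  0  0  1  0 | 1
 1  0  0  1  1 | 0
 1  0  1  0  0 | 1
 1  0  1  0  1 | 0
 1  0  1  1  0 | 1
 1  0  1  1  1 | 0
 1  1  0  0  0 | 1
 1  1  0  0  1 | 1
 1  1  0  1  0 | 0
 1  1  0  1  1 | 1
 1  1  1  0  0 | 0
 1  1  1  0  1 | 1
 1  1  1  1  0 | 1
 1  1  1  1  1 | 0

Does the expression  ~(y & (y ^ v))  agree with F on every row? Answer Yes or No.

No

Test each input against both F and the formula:
  u=0, v=0, w=0, x=0, y=0: formula gives 1, F = 1 ✓
  u=0, v=0, w=0, x=0, y=1: formula gives 0, F = 0 ✓
  u=0, v=0, w=0, x=1, y=0: formula gives 1, but F = 0 ✗
Row (0,0,0,1,0) is a counterexample, so the formula is not equivalent to F.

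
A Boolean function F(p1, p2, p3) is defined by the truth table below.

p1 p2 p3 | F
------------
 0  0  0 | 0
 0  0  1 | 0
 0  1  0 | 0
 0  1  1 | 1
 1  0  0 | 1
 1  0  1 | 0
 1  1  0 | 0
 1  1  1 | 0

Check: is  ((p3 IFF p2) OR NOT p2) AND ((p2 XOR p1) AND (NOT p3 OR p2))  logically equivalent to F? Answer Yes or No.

Yes

Test each input against both F and the formula:
  p1=0, p2=0, p3=0: formula gives 0, F = 0 ✓
  p1=0, p2=0, p3=1: formula gives 0, F = 0 ✓
  p1=0, p2=1, p3=0: formula gives 0, F = 0 ✓
  p1=0, p2=1, p3=1: formula gives 1, F = 1 ✓
  p1=1, p2=0, p3=0: formula gives 1, F = 1 ✓
  …and likewise for the remaining 3 rows.
No disagreement on any input; they are logically equivalent.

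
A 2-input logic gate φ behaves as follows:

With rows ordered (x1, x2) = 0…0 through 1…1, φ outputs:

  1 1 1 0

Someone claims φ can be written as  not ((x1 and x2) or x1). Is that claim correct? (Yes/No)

Test each input against both φ and the formula:
  x1=0, x2=0: formula gives 1, φ = 1 ✓
  x1=0, x2=1: formula gives 1, φ = 1 ✓
  x1=1, x2=0: formula gives 0, but φ = 1 ✗
Row (1,0) is a counterexample, so the formula is not equivalent to φ.

No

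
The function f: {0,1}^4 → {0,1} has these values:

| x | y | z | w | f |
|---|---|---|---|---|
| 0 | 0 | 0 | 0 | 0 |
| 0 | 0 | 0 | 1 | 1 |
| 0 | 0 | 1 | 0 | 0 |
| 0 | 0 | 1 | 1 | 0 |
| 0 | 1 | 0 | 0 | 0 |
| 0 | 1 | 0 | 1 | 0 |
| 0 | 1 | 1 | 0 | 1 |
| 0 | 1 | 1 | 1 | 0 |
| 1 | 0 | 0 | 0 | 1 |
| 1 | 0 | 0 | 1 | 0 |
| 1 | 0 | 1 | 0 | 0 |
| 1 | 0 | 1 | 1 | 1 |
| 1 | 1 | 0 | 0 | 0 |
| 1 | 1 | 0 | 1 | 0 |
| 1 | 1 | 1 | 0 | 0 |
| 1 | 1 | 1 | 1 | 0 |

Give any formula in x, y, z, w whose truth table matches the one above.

The 1-rows are (0,0,0,1), (0,1,1,0), (1,0,0,0), (1,0,1,1). Each contributes one minterm — ¬x·¬y·¬z·w; ¬x·y·z·¬w; x·¬y·¬z·¬w; x·¬y·z·w — and their disjunction is a sum-of-products form of f.

f(x, y, z, w) = (((((not x and not y) and not z) and w) or (((not x and y) and z) and not w)) or (((x and not y) and not z) and not w)) or (((x and not y) and z) and w)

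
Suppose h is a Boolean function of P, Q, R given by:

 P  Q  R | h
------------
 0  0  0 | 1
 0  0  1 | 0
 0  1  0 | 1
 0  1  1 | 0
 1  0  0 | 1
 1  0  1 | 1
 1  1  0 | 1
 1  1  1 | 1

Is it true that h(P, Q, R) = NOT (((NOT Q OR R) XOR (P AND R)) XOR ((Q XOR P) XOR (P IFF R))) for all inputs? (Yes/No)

Test each input against both h and the formula:
  P=0, Q=0, R=0: formula gives 1, h = 1 ✓
  P=0, Q=0, R=1: formula gives 0, h = 0 ✓
  P=0, Q=1, R=0: formula gives 1, h = 1 ✓
  P=0, Q=1, R=1: formula gives 1, but h = 0 ✗
Since they disagree at (0,1,1), the expression is not a correct formula for h.

No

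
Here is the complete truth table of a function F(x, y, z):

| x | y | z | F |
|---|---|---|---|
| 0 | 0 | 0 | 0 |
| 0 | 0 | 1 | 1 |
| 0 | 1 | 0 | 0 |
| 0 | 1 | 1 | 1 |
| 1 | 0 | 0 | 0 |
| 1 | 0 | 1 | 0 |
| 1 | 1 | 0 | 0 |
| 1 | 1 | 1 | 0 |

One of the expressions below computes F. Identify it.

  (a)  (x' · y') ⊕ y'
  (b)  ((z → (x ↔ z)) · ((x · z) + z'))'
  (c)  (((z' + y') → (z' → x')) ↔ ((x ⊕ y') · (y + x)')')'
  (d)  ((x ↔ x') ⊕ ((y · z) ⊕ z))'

(a) disagrees with F on (0,0,1) (formula → 0, table → 1); rule it out.
(c) disagrees with F on (0,0,0) (formula → 1, table → 0); rule it out.
(d) disagrees with F on (0,0,0) (formula → 1, table → 0); rule it out.
That leaves (b). Evaluating it on every row reproduces the table of F exactly.

b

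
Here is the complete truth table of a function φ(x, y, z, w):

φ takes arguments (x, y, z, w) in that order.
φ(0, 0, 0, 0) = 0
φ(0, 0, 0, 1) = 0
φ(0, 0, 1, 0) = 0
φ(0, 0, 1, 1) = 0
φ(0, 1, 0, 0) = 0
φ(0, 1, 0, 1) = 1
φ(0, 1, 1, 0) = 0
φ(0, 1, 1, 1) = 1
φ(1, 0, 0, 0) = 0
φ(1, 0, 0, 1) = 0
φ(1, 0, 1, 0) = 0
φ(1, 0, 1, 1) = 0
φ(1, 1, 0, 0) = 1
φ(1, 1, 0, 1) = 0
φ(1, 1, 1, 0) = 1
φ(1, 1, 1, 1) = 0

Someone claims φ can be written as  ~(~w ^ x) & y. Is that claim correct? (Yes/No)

Evaluate ~(~w ^ x) & y on each row and compare to φ:
  x=0, y=0, z=0, w=0: formula gives 0, φ = 0 ✓
  x=0, y=0, z=0, w=1: formula gives 0, φ = 0 ✓
  x=0, y=0, z=1, w=0: formula gives 0, φ = 0 ✓
  x=0, y=0, z=1, w=1: formula gives 0, φ = 0 ✓
  … (the remaining 12 rows also agree.)
No disagreement on any input; they are logically equivalent.

Yes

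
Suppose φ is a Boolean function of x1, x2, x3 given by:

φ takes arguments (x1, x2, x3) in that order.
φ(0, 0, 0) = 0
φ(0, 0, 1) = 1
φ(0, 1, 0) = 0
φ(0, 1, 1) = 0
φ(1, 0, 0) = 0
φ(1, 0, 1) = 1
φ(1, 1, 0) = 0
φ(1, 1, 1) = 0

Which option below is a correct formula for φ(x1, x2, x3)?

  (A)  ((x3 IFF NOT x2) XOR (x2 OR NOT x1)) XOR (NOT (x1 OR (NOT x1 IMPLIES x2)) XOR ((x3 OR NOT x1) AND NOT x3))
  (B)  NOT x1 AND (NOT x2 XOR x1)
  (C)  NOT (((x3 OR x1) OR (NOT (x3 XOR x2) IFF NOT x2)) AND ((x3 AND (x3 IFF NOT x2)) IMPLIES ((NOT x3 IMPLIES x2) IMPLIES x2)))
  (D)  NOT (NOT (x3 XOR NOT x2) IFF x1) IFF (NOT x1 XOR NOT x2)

C

(A) disagrees with φ on (0,0,0) (formula → 1, table → 0); rule it out.
(B) disagrees with φ on (0,0,0) (formula → 1, table → 0); rule it out.
(D) disagrees with φ on (0,0,0) (formula → 1, table → 0); rule it out.
Only (C) survives; checking it on all 8 rows confirms it matches φ.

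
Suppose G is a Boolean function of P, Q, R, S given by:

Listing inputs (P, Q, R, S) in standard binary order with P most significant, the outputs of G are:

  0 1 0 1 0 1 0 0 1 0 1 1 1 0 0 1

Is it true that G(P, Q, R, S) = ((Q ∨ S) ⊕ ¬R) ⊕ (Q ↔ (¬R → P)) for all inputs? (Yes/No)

No

Test each input against both G and the formula:
  P=0, Q=0, R=0, S=0: formula gives 0, G = 0 ✓
  P=0, Q=0, R=0, S=1: formula gives 1, G = 1 ✓
  P=0, Q=0, R=1, S=0: formula gives 0, G = 0 ✓
  P=0, Q=0, R=1, S=1: formula gives 1, G = 1 ✓
  …
  P=0, Q=1, R=0, S=1: formula gives 0, but G = 1 ✗
Row (0,1,0,1) is a counterexample, so the formula is not equivalent to G.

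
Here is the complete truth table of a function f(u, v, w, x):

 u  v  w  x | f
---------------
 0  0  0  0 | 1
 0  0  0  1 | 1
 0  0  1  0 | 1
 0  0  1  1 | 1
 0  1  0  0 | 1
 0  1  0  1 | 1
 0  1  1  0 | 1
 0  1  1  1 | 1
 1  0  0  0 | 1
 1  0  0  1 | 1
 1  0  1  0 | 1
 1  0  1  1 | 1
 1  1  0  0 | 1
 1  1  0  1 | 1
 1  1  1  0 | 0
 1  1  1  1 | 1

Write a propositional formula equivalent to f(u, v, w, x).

Only row (1,1,1,0) gives 0. So f is 1 everywhere except there — the complement of the minterm u·v·w·¬x.

f(u, v, w, x) = ~(((u & v) & w) & ~x)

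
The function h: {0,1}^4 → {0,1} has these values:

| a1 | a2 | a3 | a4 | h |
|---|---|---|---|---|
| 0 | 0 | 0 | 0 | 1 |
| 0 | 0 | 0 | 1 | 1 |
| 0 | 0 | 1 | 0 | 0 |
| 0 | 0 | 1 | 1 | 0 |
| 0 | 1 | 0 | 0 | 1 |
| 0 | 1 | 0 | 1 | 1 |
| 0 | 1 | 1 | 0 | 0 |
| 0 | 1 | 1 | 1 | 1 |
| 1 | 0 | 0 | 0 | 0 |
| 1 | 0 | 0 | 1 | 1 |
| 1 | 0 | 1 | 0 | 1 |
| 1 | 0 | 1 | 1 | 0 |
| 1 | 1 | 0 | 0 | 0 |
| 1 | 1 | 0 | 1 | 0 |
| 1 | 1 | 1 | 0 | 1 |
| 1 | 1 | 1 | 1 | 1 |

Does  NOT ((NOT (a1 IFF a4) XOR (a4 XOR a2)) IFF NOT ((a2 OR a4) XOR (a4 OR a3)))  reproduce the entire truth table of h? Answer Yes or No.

No

Evaluate NOT ((NOT (a1 IFF a4) XOR (a4 XOR a2)) IFF NOT ((a2 OR a4) XOR (a4 OR a3))) on each row and compare to h:
  a1=0, a2=0, a3=0, a4=0: formula gives 1, h = 1 ✓
  a1=0, a2=0, a3=0, a4=1: formula gives 1, h = 1 ✓
  a1=0, a2=0, a3=1, a4=0: formula gives 0, h = 0 ✓
  a1=0, a2=0, a3=1, a4=1: formula gives 1, but h = 0 ✗
A single disagreement suffices: at (0,0,1,1) they differ, so the formula does not compute h.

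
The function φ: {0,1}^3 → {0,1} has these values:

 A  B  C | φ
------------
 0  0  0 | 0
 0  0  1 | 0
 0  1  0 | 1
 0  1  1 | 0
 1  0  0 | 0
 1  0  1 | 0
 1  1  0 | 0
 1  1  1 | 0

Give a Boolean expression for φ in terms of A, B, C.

φ is 1 on exactly one input, (0,1,0), whose minterm is ¬A·B·¬C. So φ is just that conjunction.

φ(A, B, C) = (NOT A AND B) AND NOT C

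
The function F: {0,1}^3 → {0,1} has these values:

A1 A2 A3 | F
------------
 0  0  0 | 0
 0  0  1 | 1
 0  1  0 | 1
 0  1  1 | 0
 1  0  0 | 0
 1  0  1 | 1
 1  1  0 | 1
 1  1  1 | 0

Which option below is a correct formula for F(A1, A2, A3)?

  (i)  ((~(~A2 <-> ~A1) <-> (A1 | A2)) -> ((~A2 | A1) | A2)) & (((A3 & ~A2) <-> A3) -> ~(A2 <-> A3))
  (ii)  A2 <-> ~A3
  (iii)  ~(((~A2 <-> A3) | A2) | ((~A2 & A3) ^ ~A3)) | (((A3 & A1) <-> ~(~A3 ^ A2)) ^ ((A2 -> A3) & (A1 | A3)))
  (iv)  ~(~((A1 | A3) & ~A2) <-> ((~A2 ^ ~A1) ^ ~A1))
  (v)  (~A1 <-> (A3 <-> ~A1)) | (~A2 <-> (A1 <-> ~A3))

ii

(i): at (0,1,1) it gives 1, but F = 0 — eliminated.
(iii): at (0,0,0) it gives 1, but F = 0 — eliminated.
(iv): at (0,1,1) it gives 1, but F = 0 — eliminated.
(v): at (0,1,1) it gives 1, but F = 0 — eliminated.
Only (ii) survives; checking it on all 8 rows confirms it matches F.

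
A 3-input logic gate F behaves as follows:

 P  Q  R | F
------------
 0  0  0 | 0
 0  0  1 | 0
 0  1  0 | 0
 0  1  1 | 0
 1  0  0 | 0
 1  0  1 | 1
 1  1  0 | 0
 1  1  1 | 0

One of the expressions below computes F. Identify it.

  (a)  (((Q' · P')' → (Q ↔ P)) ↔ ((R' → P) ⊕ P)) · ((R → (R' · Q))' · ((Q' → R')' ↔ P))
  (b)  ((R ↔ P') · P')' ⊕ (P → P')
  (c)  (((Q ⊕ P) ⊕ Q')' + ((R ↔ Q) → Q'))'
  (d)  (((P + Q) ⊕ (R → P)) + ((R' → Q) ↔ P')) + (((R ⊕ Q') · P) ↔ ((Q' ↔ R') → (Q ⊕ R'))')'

(b) fails at (0,0,1): the formula yields 1, F is 0.
(c) fails at (0,1,1): the formula yields 1, F is 0.
(d) fails at (0,0,0): the formula yields 1, F is 0.
Only (a) survives; checking it on all 8 rows confirms it matches F.

a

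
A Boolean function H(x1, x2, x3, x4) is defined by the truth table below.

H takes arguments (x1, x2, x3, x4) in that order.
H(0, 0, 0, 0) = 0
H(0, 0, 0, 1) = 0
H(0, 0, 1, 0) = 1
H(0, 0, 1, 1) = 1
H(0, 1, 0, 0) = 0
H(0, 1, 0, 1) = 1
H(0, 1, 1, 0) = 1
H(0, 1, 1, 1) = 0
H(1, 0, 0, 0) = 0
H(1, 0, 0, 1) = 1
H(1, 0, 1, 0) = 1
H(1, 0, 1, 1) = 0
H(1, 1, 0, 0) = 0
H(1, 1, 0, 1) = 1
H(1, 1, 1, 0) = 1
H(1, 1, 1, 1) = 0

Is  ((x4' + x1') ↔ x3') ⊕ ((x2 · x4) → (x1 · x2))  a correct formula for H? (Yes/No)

Evaluate ((x4' + x1') ↔ x3') ⊕ ((x2 · x4) → (x1 · x2)) on each row and compare to H:
  x1=0, x2=0, x3=0, x4=0: formula gives 0, H = 0 ✓
  x1=0, x2=0, x3=0, x4=1: formula gives 0, H = 0 ✓
  x1=0, x2=0, x3=1, x4=0: formula gives 1, H = 1 ✓
  x1=0, x2=0, x3=1, x4=1: formula gives 1, H = 1 ✓
  …and likewise for the remaining 12 rows.
No disagreement on any input; they are logically equivalent.

Yes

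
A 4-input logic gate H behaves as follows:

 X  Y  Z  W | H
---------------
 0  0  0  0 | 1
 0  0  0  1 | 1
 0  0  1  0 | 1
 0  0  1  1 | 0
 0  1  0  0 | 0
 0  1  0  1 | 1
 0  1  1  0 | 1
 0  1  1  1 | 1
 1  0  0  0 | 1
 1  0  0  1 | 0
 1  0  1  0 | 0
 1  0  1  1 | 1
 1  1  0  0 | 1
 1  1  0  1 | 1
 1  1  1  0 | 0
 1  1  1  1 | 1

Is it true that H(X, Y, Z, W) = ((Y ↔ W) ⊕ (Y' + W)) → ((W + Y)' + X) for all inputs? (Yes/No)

No

Test each input against both H and the formula:
  X=0, Y=0, Z=0, W=0: formula gives 1, H = 1 ✓
  X=0, Y=0, Z=0, W=1: formula gives 0, but H = 1 ✗
Row (0,0,0,1) is a counterexample, so the formula is not equivalent to H.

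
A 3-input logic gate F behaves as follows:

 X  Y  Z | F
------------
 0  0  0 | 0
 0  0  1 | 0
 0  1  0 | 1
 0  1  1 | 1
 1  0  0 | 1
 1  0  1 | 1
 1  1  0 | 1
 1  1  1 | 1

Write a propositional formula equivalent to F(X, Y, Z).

F(X, Y, Z) = ~(((~X & ~Y) & ~Z) | ((~X & ~Y) & Z))

There are just 2 zero rows: (0,0,0), (0,0,1). Their minterms are ¬X·¬Y·¬Z, ¬X·¬Y·Z; the OR of those covers precisely the 0-outputs, and negating it yields F.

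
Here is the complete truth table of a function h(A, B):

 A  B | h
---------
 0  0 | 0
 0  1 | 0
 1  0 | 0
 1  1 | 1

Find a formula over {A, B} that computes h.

h(A, B) = A ∧ B

The output is 1 only when every input is 1 — the AND of all inputs.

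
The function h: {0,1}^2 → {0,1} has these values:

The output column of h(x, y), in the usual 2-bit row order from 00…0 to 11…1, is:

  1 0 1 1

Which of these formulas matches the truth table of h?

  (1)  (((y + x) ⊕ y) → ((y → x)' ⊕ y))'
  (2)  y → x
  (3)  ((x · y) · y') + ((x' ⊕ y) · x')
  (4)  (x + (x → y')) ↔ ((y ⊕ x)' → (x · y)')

2

(1) fails at (0,0): the formula yields 0, h is 1.
(3) fails at (1,0): the formula yields 0, h is 1.
(4) fails at (0,1): the formula yields 1, h is 0.
(2) is the remaining candidate, and it agrees with h on all 4 inputs.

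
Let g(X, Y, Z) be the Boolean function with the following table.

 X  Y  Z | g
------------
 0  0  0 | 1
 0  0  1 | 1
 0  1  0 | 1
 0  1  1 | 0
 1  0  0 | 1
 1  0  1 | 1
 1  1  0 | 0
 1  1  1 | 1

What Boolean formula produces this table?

The 0-rows are (0,1,1), (1,1,0). Take each as a conjunction (¬X·Y·Z, X·Y·¬Z), form their disjunction, and complement — that gives a formula that is 1 everywhere g is.

g(X, Y, Z) = ~(((~X & Y) & Z) | ((X & Y) & ~Z))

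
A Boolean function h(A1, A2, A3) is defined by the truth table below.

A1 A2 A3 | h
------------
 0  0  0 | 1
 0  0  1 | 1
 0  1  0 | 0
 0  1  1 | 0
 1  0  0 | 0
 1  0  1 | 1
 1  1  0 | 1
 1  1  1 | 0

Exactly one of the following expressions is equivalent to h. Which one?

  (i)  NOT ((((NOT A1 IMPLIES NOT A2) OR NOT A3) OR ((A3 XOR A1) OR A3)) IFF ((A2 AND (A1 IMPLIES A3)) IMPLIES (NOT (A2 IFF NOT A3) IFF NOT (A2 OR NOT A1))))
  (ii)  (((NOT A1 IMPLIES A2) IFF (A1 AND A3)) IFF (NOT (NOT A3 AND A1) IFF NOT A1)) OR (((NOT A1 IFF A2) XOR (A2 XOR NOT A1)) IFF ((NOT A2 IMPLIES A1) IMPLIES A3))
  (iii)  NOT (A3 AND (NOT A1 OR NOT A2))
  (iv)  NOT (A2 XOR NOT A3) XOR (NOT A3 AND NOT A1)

iv

(i) disagrees with h on (0,0,0) (formula → 0, table → 1); rule it out.
(ii) disagrees with h on (0,1,1) (formula → 1, table → 0); rule it out.
(iii) disagrees with h on (0,0,1) (formula → 0, table → 1); rule it out.
That leaves (iv). Evaluating it on every row reproduces the table of h exactly.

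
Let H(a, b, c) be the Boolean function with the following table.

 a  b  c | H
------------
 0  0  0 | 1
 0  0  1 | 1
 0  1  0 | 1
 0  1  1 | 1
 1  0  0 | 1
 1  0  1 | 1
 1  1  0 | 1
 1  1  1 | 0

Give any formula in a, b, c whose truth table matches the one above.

H(a, b, c) = ¬((a ∧ b) ∧ c)

The output is 0 only when every input is 1 — NAND of all inputs.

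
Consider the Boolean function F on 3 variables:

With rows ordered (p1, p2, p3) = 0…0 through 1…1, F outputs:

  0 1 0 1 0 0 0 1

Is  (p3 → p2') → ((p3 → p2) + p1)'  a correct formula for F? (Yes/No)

Yes

Evaluate (p3 → p2') → ((p3 → p2) + p1)' on each row and compare to F:
  p1=0, p2=0, p3=0: formula gives 0, F = 0 ✓
  p1=0, p2=0, p3=1: formula gives 1, F = 1 ✓
  p1=0, p2=1, p3=0: formula gives 0, F = 0 ✓
  p1=0, p2=1, p3=1: formula gives 1, F = 1 ✓
  p1=1, p2=0, p3=0: formula gives 0, F = 0 ✓
  …and likewise for the remaining 3 rows.
All 8 rows match — the expression computes F exactly.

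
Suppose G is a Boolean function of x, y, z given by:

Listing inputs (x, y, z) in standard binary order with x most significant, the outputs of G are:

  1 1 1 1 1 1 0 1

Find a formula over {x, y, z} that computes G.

G(x, y, z) = ¬((x ∧ y) ∧ ¬z)

G is 0 on exactly one input, (1,1,0), whose minterm is x·y·¬z. So G is the negation of that single conjunction.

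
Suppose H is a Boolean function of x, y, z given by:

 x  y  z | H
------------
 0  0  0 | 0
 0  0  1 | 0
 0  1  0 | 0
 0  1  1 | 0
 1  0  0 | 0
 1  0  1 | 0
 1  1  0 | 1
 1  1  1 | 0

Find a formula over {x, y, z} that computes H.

Only row (1,1,0) gives 1. That row's minterm x·y·¬z is H directly.

H(x, y, z) = (x and y) and not z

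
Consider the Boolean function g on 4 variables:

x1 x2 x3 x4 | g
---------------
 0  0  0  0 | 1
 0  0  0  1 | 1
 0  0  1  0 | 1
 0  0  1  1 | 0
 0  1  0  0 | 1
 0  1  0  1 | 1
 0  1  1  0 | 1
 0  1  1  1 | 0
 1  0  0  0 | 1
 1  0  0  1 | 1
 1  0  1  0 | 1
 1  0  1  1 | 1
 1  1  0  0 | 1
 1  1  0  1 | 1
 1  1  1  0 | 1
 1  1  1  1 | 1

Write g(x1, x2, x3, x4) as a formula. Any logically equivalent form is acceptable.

The 0-rows are (0,0,1,1), (0,1,1,1). Take each as a conjunction (¬x1·¬x2·x3·x4, ¬x1·x2·x3·x4), form their disjunction, and complement — that gives a formula that is 1 everywhere g is.

g(x1, x2, x3, x4) = ¬((((¬x1 ∧ ¬x2) ∧ x3) ∧ x4) ∨ (((¬x1 ∧ x2) ∧ x3) ∧ x4))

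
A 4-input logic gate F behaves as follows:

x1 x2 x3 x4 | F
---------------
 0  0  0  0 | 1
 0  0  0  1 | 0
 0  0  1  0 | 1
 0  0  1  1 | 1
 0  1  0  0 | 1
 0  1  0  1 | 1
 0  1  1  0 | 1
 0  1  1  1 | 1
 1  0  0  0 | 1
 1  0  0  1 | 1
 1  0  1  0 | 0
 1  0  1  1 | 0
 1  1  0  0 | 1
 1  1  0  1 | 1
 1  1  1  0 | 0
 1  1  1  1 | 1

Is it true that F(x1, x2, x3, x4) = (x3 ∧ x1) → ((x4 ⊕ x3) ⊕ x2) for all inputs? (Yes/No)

Test each input against both F and the formula:
  x1=0, x2=0, x3=0, x4=0: formula gives 1, F = 1 ✓
  x1=0, x2=0, x3=0, x4=1: formula gives 1, but F = 0 ✗
A single disagreement suffices: at (0,0,0,1) they differ, so the formula does not compute F.

No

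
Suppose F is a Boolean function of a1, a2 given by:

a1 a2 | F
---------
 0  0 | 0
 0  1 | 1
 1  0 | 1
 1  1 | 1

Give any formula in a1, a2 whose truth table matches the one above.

F(a1, a2) = a1 ∨ a2

The output is 1 whenever at least one input is 1 — the OR of all inputs.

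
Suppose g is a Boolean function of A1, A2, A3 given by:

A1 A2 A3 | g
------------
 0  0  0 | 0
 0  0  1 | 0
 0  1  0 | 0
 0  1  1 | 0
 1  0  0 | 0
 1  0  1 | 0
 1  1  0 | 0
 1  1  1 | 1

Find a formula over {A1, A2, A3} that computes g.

The output is 1 only when every input is 1 — the AND of all inputs.

g(A1, A2, A3) = (A1 ∧ A2) ∧ A3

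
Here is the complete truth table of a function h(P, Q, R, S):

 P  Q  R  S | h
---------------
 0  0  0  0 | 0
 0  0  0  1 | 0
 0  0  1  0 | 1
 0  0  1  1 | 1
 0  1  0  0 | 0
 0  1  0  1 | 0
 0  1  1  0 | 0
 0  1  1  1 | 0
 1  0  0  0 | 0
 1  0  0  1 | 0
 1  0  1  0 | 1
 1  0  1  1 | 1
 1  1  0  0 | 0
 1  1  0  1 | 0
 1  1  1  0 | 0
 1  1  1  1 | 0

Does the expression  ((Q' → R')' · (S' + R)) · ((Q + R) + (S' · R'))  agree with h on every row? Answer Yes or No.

Check the formula against h row by row:
  P=0, Q=0, R=0, S=0: formula gives 0, h = 0 ✓
  P=0, Q=0, R=0, S=1: formula gives 0, h = 0 ✓
  P=0, Q=0, R=1, S=0: formula gives 1, h = 1 ✓
  P=0, Q=0, R=1, S=1: formula gives 1, h = 1 ✓
  …and likewise for the remaining 12 rows.
No disagreement on any input; they are logically equivalent.

Yes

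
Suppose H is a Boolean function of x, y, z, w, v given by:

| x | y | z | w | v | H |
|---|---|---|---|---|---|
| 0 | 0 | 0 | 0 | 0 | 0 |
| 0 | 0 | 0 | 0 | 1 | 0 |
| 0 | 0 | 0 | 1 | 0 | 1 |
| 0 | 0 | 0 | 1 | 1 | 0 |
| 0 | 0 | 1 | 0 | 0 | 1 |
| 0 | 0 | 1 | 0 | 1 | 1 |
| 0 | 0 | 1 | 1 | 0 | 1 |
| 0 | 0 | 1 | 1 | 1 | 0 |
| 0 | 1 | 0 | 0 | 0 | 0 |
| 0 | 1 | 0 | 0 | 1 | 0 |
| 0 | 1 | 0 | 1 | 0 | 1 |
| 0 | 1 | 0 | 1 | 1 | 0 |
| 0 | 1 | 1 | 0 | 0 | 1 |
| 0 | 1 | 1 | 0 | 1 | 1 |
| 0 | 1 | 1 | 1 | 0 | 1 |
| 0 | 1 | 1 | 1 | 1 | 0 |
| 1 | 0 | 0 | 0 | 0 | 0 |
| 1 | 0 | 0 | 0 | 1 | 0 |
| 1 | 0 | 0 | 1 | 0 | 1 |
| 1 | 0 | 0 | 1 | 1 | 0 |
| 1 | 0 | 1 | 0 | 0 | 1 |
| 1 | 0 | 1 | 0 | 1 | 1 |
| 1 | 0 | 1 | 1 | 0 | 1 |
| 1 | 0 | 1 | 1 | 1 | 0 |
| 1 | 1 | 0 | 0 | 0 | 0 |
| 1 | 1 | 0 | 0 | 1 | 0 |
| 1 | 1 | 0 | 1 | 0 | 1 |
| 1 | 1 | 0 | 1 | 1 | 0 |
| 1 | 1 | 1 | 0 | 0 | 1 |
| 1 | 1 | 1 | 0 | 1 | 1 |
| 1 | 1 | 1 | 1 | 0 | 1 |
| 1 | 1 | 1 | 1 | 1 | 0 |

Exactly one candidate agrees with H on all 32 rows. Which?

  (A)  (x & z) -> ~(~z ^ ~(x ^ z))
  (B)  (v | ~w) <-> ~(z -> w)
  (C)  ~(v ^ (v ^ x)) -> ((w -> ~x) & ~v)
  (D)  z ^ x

(A) fails at (0,0,0,0,0): the formula yields 1, H is 0.
(C) fails at (0,0,0,0,0): the formula yields 1, H is 0.
(D) fails at (0,0,0,1,0): the formula yields 0, H is 1.
Only (B) survives; checking it on all 32 rows confirms it matches H.

B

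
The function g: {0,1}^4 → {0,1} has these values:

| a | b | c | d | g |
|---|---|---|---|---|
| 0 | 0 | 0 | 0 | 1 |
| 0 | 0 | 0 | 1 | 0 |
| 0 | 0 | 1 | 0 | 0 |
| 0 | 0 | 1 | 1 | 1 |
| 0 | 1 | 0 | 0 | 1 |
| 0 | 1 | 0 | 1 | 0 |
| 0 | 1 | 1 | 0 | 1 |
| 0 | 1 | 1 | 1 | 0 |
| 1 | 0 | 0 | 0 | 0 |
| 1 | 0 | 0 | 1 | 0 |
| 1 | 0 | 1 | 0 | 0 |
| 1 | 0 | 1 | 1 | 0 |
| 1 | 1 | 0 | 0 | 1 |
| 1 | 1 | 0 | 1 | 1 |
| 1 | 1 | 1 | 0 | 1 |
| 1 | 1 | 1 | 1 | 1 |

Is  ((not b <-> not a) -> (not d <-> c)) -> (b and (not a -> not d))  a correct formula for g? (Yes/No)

Test each input against both g and the formula:
  a=0, b=0, c=0, d=0: formula gives 1, g = 1 ✓
  a=0, b=0, c=0, d=1: formula gives 0, g = 0 ✓
  a=0, b=0, c=1, d=0: formula gives 0, g = 0 ✓
  a=0, b=0, c=1, d=1: formula gives 1, g = 1 ✓
  …and likewise for the remaining 12 rows.
Every row agrees, so the formula is equivalent.

Yes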